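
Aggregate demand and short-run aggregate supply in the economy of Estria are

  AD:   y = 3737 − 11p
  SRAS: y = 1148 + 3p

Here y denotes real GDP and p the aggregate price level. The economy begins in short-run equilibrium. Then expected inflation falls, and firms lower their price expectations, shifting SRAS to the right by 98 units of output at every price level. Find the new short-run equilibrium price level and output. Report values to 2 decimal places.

This is a positive supply shock: SRAS shifts right.
New SRAS: y = 1246 + 3p.
Set AD = SRAS: 3737 − 11p = 1246 + 3p, so 2491 = 14p and p = 177.93.
Substituting into AD, y = 1779.79.

p = 177.93, y = 1779.79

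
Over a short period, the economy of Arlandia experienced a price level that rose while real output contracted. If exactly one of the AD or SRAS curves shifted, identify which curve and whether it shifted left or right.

P rose and Y fell. An AD shift moves P and Y in the same direction; an SRAS shift moves them in opposite directions.
Here P and Y moved in opposite directions, so the SRAS curve shifted.
Since Y fell, SRAS shifted left.

SRAS shifted left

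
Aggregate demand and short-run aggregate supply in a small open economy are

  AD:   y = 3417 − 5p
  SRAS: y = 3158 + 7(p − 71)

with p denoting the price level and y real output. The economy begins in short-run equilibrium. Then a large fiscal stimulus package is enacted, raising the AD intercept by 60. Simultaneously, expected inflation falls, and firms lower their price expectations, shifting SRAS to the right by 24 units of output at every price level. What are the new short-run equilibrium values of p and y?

p = 66, y = 3147

After both shocks: AD is y = 3477 − 5p and SRAS is y = 2685 + 7p.
Setting them equal: 792 = 12p, so p = 66.
y = 3477 − 5·66 = 3147.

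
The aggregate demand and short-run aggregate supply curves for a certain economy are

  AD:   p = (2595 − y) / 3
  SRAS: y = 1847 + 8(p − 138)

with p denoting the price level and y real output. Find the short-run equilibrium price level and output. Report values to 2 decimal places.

p = 168.36, y = 2089.91

Write SRAS as y = 1847 + 8p − 1104 = 743 + 8p.
Rearrange AD to y = 2595 − 3p.
Set AD = SRAS: 2595 − 3p = 743 + 8p, so 1852 = 11p and p = 168.36.
Substituting into AD, y = 2595 − 3p = 2089.91.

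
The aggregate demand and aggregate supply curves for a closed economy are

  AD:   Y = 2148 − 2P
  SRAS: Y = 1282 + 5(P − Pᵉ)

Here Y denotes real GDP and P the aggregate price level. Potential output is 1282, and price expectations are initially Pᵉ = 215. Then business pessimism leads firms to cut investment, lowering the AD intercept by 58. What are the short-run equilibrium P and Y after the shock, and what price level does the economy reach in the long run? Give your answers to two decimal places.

Short run: P = 269.00, Y = 1552.00. Long run: P = 404.00.

AD shifts left: new AD is Y = 2090 − 2P. With Pᵉ = 215, SRAS is Y = 207 + 5P.
Short run: 2090 − 2P = 207 + 5P gives 1883 = 7P, so P = 269.00 and Y = 2090 − 2P = 1552.00.
Y = 1552.00 is above potential 1282; expectations adjust and SRAS shifts left until Y = 1282.
Long run: on the new AD curve, 1282 = 2090 − 2P gives P = 404.00.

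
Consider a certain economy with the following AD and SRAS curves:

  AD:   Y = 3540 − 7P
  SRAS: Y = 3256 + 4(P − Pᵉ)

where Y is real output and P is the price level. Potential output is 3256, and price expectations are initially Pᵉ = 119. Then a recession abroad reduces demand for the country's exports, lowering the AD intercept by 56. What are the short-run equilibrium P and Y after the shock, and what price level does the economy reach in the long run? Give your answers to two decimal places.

Short run: P = 64.00, Y = 3036.00. Long run: P = 32.57.

AD shifts left: new AD is Y = 3484 − 7P. With Pᵉ = 119, SRAS is Y = 2780 + 4P.
Short run: 3484 − 7P = 2780 + 4P gives 704 = 11P, so P = 64.00 and Y = 3484 − 7P = 3036.00.
Y = 3036.00 is below potential 3256; expectations adjust and SRAS shifts right until Y = 3256.
Long run: on the new AD curve, 3256 = 3484 − 7P gives P = 32.57.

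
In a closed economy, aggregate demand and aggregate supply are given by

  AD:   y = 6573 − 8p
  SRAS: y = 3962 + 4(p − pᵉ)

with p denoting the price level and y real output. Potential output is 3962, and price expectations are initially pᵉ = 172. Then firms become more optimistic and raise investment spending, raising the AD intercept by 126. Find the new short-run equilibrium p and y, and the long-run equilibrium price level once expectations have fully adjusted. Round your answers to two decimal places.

AD shifts right: new AD is y = 6699 − 8p. With pᵉ = 172, SRAS is y = 3274 + 4p.
Short run: 6699 − 8p = 3274 + 4p gives 3425 = 12p, so p = 285.42 and y = 6699 − 8p = 4415.67.
y = 4415.67 is above potential 3962; expectations adjust and SRAS shifts left until y = 3962.
Long run: on the new AD curve, 3962 = 6699 − 8p gives p = 342.13.

Short run: p = 285.42, y = 4415.67. Long run: p = 342.13.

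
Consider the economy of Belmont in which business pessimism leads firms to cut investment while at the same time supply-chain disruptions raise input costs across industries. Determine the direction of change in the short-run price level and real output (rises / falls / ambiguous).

The first event is a negative demand shock: AD shifts left, which by itself pushes P down and Y down.
The second is an adverse supply shock: SRAS shifts left, which by itself pushes P up and Y down.
The two shocks push P in opposite directions, so the effect on P is ambiguous. Both shocks push Y down, so Y falls.

Price level: ambiguous; output: falls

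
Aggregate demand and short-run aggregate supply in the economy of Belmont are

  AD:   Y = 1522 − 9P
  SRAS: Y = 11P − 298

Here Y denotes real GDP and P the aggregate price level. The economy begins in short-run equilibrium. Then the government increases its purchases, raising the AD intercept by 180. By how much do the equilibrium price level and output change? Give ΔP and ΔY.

ΔP = +9, ΔY = +99

This is a positive demand shock: AD shifts right.
New AD: Y = 1702 − 9P.
Set AD = SRAS: 1702 − 9P = 11P − 298, so 2000 = 20P and P = 100.
Y = 1702 − 9·100 = 802.
Initially P = 91, Y = 703, so ΔP = +9 and ΔY = +99.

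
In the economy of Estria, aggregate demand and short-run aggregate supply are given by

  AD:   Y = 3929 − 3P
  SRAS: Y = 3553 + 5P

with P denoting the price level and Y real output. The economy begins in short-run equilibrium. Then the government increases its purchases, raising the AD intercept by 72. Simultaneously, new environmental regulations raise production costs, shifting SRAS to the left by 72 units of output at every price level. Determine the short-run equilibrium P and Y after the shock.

After both shocks: AD is Y = 4001 − 3P and SRAS is Y = 3481 + 5P.
Setting them equal: 520 = 8P, so P = 65.
Y = 4001 − 3·65 = 3806.

P = 65, Y = 3806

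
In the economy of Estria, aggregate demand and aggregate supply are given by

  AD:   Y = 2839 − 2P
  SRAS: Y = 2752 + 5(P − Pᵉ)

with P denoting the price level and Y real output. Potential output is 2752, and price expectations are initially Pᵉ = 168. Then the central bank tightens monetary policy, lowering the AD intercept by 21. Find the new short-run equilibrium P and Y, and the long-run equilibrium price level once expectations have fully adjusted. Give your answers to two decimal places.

AD shifts left: new AD is Y = 2818 − 2P. With Pᵉ = 168, SRAS is Y = 1912 + 5P.
Short run: 2818 − 2P = 1912 + 5P gives 906 = 7P, so P = 129.43 and Y = 2818 − 2P = 2559.14.
Y = 2559.14 is below potential 2752; expectations adjust and SRAS shifts right until Y = 2752.
Long run: on the new AD curve, 2752 = 2818 − 2P gives P = 33.00.

Short run: P = 129.43, Y = 2559.14. Long run: P = 33.00.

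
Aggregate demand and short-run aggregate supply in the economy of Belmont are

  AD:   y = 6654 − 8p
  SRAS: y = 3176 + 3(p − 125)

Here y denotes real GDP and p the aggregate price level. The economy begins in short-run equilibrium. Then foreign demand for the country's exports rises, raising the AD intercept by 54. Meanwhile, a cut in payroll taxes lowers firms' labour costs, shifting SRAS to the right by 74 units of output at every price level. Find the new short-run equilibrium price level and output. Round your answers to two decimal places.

p = 348.45, y = 3920.36

After both shocks: AD is y = 6708 − 8p and SRAS is y = 2875 + 3p.
Setting them equal: 3833 = 11p, so p = 348.45.
Substituting into AD, y = 3920.36.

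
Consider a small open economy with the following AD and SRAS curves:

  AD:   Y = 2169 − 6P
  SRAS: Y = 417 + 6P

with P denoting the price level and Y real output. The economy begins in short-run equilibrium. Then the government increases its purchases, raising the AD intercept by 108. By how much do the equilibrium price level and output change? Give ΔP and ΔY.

ΔP = +9, ΔY = +54

This is a positive demand shock: AD shifts right.
New AD: Y = 2277 − 6P.
Set AD = SRAS: 2277 − 6P = 417 + 6P, so 1860 = 12P and P = 155.
Y = 2277 − 6·155 = 1347.
Initially P = 146, Y = 1293, so ΔP = +9 and ΔY = +54.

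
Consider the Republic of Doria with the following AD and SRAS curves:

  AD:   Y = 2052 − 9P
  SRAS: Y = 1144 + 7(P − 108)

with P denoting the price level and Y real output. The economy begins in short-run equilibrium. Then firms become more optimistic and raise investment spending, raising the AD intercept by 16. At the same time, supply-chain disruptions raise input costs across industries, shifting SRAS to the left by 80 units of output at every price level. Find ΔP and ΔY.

ΔP = +6, ΔY = -38

After both shocks: AD is Y = 2068 − 9P and SRAS is Y = 308 + 7P.
Setting them equal: 1760 = 16P, so P = 110.
Y = 2068 − 9·110 = 1078.
Initially P = 104, Y = 1116, so ΔP = +6 and ΔY = -38.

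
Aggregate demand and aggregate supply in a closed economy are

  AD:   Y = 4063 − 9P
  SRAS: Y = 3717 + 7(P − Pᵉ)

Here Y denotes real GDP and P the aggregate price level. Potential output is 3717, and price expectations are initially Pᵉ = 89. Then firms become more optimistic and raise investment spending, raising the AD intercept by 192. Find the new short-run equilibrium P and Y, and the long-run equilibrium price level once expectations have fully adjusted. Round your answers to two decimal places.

Short run: P = 72.56, Y = 3601.94. Long run: P = 59.78.

AD shifts right: new AD is Y = 4255 − 9P. With Pᵉ = 89, SRAS is Y = 3094 + 7P.
Short run: 4255 − 9P = 3094 + 7P gives 1161 = 16P, so P = 72.56 and Y = 4255 − 9P = 3601.94.
Y = 3601.94 is below potential 3717; expectations adjust and SRAS shifts right until Y = 3717.
Long run: on the new AD curve, 3717 = 4255 − 9P gives P = 59.78.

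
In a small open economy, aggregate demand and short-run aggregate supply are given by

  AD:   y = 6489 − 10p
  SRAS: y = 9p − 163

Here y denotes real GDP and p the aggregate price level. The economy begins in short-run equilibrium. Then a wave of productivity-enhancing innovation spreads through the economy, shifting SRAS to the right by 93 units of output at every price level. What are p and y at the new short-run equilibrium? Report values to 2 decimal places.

This is a positive supply shock: SRAS shifts right.
New SRAS: y = 9p − 70.
Set AD = SRAS: 6489 − 10p = 9p − 70, so 6559 = 19p and p = 345.21.
Substituting into AD, y = 3036.89.

p = 345.21, y = 3036.89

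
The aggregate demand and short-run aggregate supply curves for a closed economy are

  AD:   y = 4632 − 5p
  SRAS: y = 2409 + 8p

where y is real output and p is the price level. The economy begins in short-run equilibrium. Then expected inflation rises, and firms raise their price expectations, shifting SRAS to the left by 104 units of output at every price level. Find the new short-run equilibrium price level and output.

This is a negative supply shock: SRAS shifts left.
New SRAS: y = 2305 + 8p.
Set AD = SRAS: 4632 − 5p = 2305 + 8p, so 2327 = 13p and p = 179.
y = 4632 − 5·179 = 3737.

p = 179, y = 3737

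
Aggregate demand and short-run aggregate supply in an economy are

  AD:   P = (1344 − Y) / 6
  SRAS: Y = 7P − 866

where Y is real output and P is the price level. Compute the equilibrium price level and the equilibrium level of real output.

P = 170, Y = 324

Rearrange AD to Y = 1344 − 6P.
Set AD = SRAS: 1344 − 6P = 7P − 866, so 2210 = 13P and P = 170.
Then Y = 1344 − 6·170 = 324.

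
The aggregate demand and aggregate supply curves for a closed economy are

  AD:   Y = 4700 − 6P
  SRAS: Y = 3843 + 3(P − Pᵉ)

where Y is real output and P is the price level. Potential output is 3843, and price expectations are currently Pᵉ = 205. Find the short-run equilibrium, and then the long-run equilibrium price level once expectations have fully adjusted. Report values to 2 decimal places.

Short run: P = 163.56, Y = 3718.67. Long run: P = 142.83.

Short run: with Pᵉ = 205, SRAS is Y = 3228 + 3P. Setting AD = SRAS gives 1472 = 9P, so P = 163.56 and Y = 4700 − 6P = 3718.67.
Output 3718.67 is below potential 3843, so over time expected prices fall and SRAS shifts right until Y returns to 3843.
Long run: Y = 3843 on the AD curve gives 3843 = 4700 − 6P, so P = 142.83.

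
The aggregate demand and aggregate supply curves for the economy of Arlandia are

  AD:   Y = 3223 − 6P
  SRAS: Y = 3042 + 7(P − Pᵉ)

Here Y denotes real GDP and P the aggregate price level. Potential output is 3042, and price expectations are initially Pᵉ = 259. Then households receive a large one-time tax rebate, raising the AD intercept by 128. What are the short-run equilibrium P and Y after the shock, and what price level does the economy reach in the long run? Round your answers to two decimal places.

AD shifts right: new AD is Y = 3351 − 6P. With Pᵉ = 259, SRAS is Y = 1229 + 7P.
Short run: 3351 − 6P = 1229 + 7P gives 2122 = 13P, so P = 163.23 and Y = 3351 − 6P = 2371.62.
Y = 2371.62 is below potential 3042; expectations adjust and SRAS shifts right until Y = 3042.
Long run: on the new AD curve, 3042 = 3351 − 6P gives P = 51.50.

Short run: P = 163.23, Y = 2371.62. Long run: P = 51.50.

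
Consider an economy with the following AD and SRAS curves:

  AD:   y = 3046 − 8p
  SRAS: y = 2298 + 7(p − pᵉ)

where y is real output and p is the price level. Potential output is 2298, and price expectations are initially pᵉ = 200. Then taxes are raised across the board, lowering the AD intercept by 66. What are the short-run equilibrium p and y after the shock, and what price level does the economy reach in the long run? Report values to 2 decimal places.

AD shifts left: new AD is y = 2980 − 8p. With pᵉ = 200, SRAS is y = 898 + 7p.
Short run: 2980 − 8p = 898 + 7p gives 2082 = 15p, so p = 138.80 and y = 2980 − 8p = 1869.60.
y = 1869.60 is below potential 2298; expectations adjust and SRAS shifts right until y = 2298.
Long run: on the new AD curve, 2298 = 2980 − 8p gives p = 85.25.

Short run: p = 138.80, y = 1869.60. Long run: p = 85.25.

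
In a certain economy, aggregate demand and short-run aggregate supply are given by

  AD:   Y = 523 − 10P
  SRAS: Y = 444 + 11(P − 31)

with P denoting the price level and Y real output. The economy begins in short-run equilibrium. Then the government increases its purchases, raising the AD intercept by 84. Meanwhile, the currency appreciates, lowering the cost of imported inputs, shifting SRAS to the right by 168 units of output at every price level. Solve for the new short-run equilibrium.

P = 16, Y = 447

After both shocks: AD is Y = 607 − 10P and SRAS is Y = 271 + 11P.
Setting them equal: 336 = 21P, so P = 16.
Y = 607 − 10·16 = 447.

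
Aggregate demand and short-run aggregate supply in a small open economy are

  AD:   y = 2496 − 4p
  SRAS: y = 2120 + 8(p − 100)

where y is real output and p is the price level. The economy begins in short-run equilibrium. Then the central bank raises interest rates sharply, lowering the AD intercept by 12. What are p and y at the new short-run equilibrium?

This is a negative demand shock: AD shifts left.
New AD: y = 2484 − 4p.
SRAS can be written y = 1320 + 8p.
Set AD = SRAS: 2484 − 4p = 1320 + 8p, so 1164 = 12p and p = 97.
y = 2484 − 4·97 = 2096.

p = 97, y = 2096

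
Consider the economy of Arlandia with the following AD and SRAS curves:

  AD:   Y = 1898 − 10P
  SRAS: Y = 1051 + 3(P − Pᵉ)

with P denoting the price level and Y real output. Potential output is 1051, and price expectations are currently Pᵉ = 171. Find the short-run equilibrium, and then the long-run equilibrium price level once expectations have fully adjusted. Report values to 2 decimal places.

Short run: with Pᵉ = 171, SRAS is Y = 538 + 3P. Setting AD = SRAS gives 1360 = 13P, so P = 104.62 and Y = 1898 − 10P = 851.85.
Output 851.85 is below potential 1051, so over time expected prices fall and SRAS shifts right until Y returns to 1051.
Long run: Y = 1051 on the AD curve gives 1051 = 1898 − 10P, so P = 84.70.

Short run: P = 104.62, Y = 851.85. Long run: P = 84.70.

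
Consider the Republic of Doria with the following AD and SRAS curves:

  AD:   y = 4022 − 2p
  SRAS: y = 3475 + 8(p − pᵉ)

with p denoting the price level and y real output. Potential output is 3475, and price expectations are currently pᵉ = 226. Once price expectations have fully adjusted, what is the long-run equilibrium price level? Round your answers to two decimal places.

Short run: with pᵉ = 226, SRAS is y = 1667 + 8p. Setting AD = SRAS gives 2355 = 10p, so p = 235.50 and y = 4022 − 2p = 3551.00.
Output 3551.00 is above potential 3475, so over time expected prices rise and SRAS shifts left until y returns to 3475.
Long run: y = 3475 on the AD curve gives 3475 = 4022 − 2p, so p = 273.50.

Long-run p = 273.50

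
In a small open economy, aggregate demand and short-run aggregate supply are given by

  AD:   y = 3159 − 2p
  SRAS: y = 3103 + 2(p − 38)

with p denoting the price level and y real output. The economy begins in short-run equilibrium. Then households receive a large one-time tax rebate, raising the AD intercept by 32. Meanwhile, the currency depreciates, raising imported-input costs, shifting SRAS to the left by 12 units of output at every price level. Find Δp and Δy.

Δp = +11, Δy = +10

After both shocks: AD is y = 3191 − 2p and SRAS is y = 3015 + 2p.
Setting them equal: 176 = 4p, so p = 44.
y = 3191 − 2·44 = 3103.
Initially p = 33, y = 3093, so Δp = +11 and Δy = +10.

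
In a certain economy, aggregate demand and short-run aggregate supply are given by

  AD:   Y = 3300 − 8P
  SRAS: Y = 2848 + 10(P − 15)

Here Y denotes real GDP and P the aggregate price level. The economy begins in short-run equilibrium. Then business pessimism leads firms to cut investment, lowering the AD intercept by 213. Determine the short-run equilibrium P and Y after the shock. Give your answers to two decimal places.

P = 21.61, Y = 2914.11

This is a negative demand shock: AD shifts left.
New AD: Y = 3087 − 8P.
SRAS can be written Y = 2698 + 10P.
Set AD = SRAS: 3087 − 8P = 2698 + 10P, so 389 = 18P and P = 21.61.
Substituting into AD, Y = 2914.11.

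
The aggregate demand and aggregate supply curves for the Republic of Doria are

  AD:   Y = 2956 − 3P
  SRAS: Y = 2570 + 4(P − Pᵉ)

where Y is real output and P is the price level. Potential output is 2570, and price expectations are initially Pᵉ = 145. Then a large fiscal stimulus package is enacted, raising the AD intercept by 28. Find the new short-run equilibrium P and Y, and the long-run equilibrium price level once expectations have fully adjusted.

Short run: P = 142, Y = 2558. Long run: P = 138.

AD shifts right: new AD is Y = 2984 − 3P. With Pᵉ = 145, SRAS is Y = 1990 + 4P.
Short run: 2984 − 3P = 1990 + 4P gives 994 = 7P, so P = 142 and Y = 2984 − 3·142 = 2558.
Y = 2558 is below potential 2570; expectations adjust and SRAS shifts right until Y = 2570.
Long run: on the new AD curve, 2570 = 2984 − 3P gives P = 138.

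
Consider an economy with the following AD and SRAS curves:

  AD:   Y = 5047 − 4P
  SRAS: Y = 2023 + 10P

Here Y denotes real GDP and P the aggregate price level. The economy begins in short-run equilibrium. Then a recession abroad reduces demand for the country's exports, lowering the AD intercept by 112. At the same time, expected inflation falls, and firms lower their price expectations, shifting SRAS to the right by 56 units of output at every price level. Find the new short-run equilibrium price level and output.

P = 204, Y = 4119

After both shocks: AD is Y = 4935 − 4P and SRAS is Y = 2079 + 10P.
Setting them equal: 2856 = 14P, so P = 204.
Y = 4935 − 4·204 = 4119.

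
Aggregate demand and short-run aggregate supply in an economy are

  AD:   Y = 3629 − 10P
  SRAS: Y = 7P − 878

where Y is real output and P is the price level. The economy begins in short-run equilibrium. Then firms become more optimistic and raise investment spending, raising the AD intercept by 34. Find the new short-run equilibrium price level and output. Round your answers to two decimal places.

This is a positive demand shock: AD shifts right.
New AD: Y = 3663 − 10P.
Set AD = SRAS: 3663 − 10P = 7P − 878, so 4541 = 17P and P = 267.12.
Substituting into AD, Y = 991.82.

P = 267.12, Y = 991.82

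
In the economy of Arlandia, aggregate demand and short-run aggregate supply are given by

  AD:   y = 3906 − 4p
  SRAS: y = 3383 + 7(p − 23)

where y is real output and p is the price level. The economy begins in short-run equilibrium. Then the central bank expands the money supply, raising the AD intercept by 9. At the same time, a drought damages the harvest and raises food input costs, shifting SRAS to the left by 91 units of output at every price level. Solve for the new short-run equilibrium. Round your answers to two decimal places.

After both shocks: AD is y = 3915 − 4p and SRAS is y = 3131 + 7p.
Setting them equal: 784 = 11p, so p = 71.27.
Substituting into AD, y = 3629.91.

p = 71.27, y = 3629.91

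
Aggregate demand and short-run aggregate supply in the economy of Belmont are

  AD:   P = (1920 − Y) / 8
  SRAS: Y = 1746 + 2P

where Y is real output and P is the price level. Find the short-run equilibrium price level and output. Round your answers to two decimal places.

P = 17.40, Y = 1780.80

Rearrange AD to Y = 1920 − 8P.
Set AD = SRAS: 1920 − 8P = 1746 + 2P, so 174 = 10P and P = 17.40.
Substituting into AD, Y = 1920 − 8P = 1780.80.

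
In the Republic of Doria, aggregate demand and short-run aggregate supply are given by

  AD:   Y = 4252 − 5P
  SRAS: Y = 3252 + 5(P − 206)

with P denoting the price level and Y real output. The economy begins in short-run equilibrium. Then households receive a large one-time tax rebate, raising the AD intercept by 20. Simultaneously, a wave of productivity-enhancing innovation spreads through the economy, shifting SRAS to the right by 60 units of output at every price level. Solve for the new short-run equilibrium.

After both shocks: AD is Y = 4272 − 5P and SRAS is Y = 2282 + 5P.
Setting them equal: 1990 = 10P, so P = 199.
Y = 4272 − 5·199 = 3277.

P = 199, Y = 3277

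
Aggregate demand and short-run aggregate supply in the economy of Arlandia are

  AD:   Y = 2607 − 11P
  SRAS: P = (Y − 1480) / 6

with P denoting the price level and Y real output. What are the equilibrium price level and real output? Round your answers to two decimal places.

P = 66.29, Y = 1877.76

Rearrange SRAS to Y = 1480 + 6P.
Set AD = SRAS: 2607 − 11P = 1480 + 6P, so 1127 = 17P and P = 66.29.
Substituting into AD, Y = 2607 − 11P = 1877.76.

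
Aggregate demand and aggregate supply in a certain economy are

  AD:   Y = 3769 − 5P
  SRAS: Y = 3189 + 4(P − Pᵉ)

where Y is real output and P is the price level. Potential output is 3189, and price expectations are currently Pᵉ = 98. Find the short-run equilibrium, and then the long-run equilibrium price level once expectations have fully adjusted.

Short run: with Pᵉ = 98, SRAS is Y = 2797 + 4P. Setting AD = SRAS gives 972 = 9P, so P = 108 and Y = 3769 − 5·108 = 3229.
Output 3229 is above potential 3189, so over time expected prices rise and SRAS shifts left until Y returns to 3189.
Long run: Y = 3189 on the AD curve gives 3189 = 3769 − 5P, so P = 116.

Short run: P = 108, Y = 3229. Long run: P = 116.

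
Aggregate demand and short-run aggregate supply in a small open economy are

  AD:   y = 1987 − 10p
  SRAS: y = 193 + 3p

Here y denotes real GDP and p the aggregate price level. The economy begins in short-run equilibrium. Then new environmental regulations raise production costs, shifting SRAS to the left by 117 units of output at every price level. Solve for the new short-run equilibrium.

p = 147, y = 517

This is a negative supply shock: SRAS shifts left.
New SRAS: y = 76 + 3p.
Set AD = SRAS: 1987 − 10p = 76 + 3p, so 1911 = 13p and p = 147.
y = 1987 − 10·147 = 517.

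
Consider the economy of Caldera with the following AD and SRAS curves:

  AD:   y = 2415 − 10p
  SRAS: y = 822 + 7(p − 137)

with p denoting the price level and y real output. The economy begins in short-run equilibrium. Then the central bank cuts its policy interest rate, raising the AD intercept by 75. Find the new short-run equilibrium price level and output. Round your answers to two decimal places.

p = 154.53, y = 944.71

This is a positive demand shock: AD shifts right.
New AD: y = 2490 − 10p.
SRAS can be written y = 7p − 137.
Set AD = SRAS: 2490 − 10p = 7p − 137, so 2627 = 17p and p = 154.53.
Substituting into AD, y = 944.71.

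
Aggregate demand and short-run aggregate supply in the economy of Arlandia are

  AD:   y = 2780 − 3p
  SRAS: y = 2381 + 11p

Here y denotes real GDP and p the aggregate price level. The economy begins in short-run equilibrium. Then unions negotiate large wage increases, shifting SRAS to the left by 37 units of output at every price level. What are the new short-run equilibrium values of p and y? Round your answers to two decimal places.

This is a negative supply shock: SRAS shifts left.
New SRAS: y = 2344 + 11p.
Set AD = SRAS: 2780 − 3p = 2344 + 11p, so 436 = 14p and p = 31.14.
Substituting into AD, y = 2686.57.

p = 31.14, y = 2686.57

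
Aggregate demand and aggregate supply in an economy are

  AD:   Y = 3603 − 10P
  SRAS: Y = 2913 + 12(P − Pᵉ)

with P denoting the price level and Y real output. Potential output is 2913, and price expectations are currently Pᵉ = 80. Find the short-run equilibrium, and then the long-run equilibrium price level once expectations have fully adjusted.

Short run: with Pᵉ = 80, SRAS is Y = 1953 + 12P. Setting AD = SRAS gives 1650 = 22P, so P = 75 and Y = 3603 − 10·75 = 2853.
Output 2853 is below potential 2913, so over time expected prices fall and SRAS shifts right until Y returns to 2913.
Long run: Y = 2913 on the AD curve gives 2913 = 3603 − 10P, so P = 69.

Short run: P = 75, Y = 2853. Long run: P = 69.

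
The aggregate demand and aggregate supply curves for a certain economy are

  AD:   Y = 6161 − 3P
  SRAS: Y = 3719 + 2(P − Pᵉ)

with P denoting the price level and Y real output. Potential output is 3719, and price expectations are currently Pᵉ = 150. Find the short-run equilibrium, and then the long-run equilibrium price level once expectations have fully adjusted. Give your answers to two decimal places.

Short run: P = 548.40, Y = 4515.80. Long run: P = 814.00.

Short run: with Pᵉ = 150, SRAS is Y = 3419 + 2P. Setting AD = SRAS gives 2742 = 5P, so P = 548.40 and Y = 6161 − 3P = 4515.80.
Output 4515.80 is above potential 3719, so over time expected prices rise and SRAS shifts left until Y returns to 3719.
Long run: Y = 3719 on the AD curve gives 3719 = 6161 − 3P, so P = 814.00.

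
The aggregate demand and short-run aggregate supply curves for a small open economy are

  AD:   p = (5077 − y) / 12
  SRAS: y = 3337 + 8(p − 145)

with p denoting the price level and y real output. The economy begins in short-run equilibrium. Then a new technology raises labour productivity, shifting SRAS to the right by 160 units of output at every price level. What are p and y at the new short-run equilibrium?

This is a positive supply shock: SRAS shifts right.
New SRAS: y = 2337 + 8p.
Set AD = SRAS: 5077 − 12p = 2337 + 8p, so 2740 = 20p and p = 137.
y = 5077 − 12·137 = 3433.

p = 137, y = 3433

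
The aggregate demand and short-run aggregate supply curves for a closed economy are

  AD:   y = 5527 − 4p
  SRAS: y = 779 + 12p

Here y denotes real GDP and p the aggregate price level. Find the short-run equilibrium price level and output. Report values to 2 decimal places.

p = 296.75, y = 4340.00

Set AD = SRAS: 5527 − 4p = 779 + 12p, so 4748 = 16p and p = 296.75.
Substituting into AD, y = 5527 − 4p = 4340.00.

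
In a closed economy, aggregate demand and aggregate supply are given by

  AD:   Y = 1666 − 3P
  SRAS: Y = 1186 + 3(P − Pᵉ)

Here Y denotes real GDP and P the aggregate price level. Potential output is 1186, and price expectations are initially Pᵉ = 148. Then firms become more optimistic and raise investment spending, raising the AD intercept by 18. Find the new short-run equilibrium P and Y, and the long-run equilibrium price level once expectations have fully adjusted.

AD shifts right: new AD is Y = 1684 − 3P. With Pᵉ = 148, SRAS is Y = 742 + 3P.
Short run: 1684 − 3P = 742 + 3P gives 942 = 6P, so P = 157 and Y = 1684 − 3·157 = 1213.
Y = 1213 is above potential 1186; expectations adjust and SRAS shifts left until Y = 1186.
Long run: on the new AD curve, 1186 = 1684 − 3P gives P = 166.

Short run: P = 157, Y = 1213. Long run: P = 166.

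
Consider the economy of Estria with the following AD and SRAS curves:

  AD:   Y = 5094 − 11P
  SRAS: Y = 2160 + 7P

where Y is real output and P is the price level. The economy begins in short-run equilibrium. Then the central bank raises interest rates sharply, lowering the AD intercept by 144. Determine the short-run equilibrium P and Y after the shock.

This is a negative demand shock: AD shifts left.
New AD: Y = 4950 − 11P.
Set AD = SRAS: 4950 − 11P = 2160 + 7P, so 2790 = 18P and P = 155.
Y = 4950 − 11·155 = 3245.

P = 155, Y = 3245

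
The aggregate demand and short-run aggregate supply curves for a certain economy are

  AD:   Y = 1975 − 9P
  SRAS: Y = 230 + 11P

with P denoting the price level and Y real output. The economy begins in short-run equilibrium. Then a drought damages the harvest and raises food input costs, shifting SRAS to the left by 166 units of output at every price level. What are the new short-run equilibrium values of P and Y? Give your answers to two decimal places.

P = 95.55, Y = 1115.05

This is a negative supply shock: SRAS shifts left.
New SRAS: Y = 64 + 11P.
Set AD = SRAS: 1975 − 9P = 64 + 11P, so 1911 = 20P and P = 95.55.
Substituting into AD, Y = 1115.05.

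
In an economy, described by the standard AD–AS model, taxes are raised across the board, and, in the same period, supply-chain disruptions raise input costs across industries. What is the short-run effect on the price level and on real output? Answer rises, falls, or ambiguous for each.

The first event is a negative demand shock: AD shifts left, which by itself pushes P down and Y down.
The second is an adverse supply shock: SRAS shifts left, which by itself pushes P up and Y down.
The two shocks push P in opposite directions, so the effect on P is ambiguous. Both shocks push Y down, so Y falls.

Price level: ambiguous; output: falls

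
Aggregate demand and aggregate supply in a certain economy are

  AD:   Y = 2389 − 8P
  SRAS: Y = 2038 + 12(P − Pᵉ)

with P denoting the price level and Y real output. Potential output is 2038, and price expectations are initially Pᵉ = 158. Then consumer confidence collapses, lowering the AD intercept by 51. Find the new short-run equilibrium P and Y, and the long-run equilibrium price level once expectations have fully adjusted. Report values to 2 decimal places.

Short run: P = 109.80, Y = 1459.60. Long run: P = 37.50.

AD shifts left: new AD is Y = 2338 − 8P. With Pᵉ = 158, SRAS is Y = 142 + 12P.
Short run: 2338 − 8P = 142 + 12P gives 2196 = 20P, so P = 109.80 and Y = 2338 − 8P = 1459.60.
Y = 1459.60 is below potential 2038; expectations adjust and SRAS shifts right until Y = 2038.
Long run: on the new AD curve, 2038 = 2338 − 8P gives P = 37.50.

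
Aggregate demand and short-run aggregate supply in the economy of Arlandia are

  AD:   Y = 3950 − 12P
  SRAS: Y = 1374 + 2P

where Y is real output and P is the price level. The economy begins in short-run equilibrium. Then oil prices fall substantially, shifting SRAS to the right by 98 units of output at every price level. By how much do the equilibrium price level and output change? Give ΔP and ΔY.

This is a positive supply shock: SRAS shifts right.
New SRAS: Y = 1472 + 2P.
Set AD = SRAS: 3950 − 12P = 1472 + 2P, so 2478 = 14P and P = 177.
Y = 3950 − 12·177 = 1826.
Initially P = 184, Y = 1742, so ΔP = -7 and ΔY = +84.

ΔP = -7, ΔY = +84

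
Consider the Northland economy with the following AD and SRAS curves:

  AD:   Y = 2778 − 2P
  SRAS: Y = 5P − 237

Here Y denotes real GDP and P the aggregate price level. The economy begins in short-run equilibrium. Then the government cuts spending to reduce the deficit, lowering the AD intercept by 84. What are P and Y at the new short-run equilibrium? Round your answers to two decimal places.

P = 418.71, Y = 1856.57

This is a negative demand shock: AD shifts left.
New AD: Y = 2694 − 2P.
Set AD = SRAS: 2694 − 2P = 5P − 237, so 2931 = 7P and P = 418.71.
Substituting into AD, Y = 1856.57.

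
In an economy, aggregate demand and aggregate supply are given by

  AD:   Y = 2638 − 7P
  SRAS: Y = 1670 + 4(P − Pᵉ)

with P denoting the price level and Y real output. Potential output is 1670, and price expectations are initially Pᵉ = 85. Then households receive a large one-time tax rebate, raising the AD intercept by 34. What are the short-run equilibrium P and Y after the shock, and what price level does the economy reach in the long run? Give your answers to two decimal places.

AD shifts right: new AD is Y = 2672 − 7P. With Pᵉ = 85, SRAS is Y = 1330 + 4P.
Short run: 2672 − 7P = 1330 + 4P gives 1342 = 11P, so P = 122.00 and Y = 2672 − 7P = 1818.00.
Y = 1818.00 is above potential 1670; expectations adjust and SRAS shifts left until Y = 1670.
Long run: on the new AD curve, 1670 = 2672 − 7P gives P = 143.14.

Short run: P = 122.00, Y = 1818.00. Long run: P = 143.14.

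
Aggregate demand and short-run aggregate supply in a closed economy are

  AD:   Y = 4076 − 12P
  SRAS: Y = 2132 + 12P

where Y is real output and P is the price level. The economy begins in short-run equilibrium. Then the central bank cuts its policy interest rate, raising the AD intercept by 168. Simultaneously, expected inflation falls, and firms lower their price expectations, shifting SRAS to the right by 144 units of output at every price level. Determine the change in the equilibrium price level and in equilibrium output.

After both shocks: AD is Y = 4244 − 12P and SRAS is Y = 2276 + 12P.
Setting them equal: 1968 = 24P, so P = 82.
Y = 4244 − 12·82 = 3260.
Initially P = 81, Y = 3104, so ΔP = +1 and ΔY = +156.

ΔP = +1, ΔY = +156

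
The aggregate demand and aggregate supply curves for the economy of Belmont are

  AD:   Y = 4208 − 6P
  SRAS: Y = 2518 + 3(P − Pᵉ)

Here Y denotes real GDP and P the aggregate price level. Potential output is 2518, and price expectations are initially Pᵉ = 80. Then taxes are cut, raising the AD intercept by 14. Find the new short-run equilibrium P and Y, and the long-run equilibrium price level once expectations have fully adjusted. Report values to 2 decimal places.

Short run: P = 216.00, Y = 2926.00. Long run: P = 284.00.

AD shifts right: new AD is Y = 4222 − 6P. With Pᵉ = 80, SRAS is Y = 2278 + 3P.
Short run: 4222 − 6P = 2278 + 3P gives 1944 = 9P, so P = 216.00 and Y = 4222 − 6P = 2926.00.
Y = 2926.00 is above potential 2518; expectations adjust and SRAS shifts left until Y = 2518.
Long run: on the new AD curve, 2518 = 4222 − 6P gives P = 284.00.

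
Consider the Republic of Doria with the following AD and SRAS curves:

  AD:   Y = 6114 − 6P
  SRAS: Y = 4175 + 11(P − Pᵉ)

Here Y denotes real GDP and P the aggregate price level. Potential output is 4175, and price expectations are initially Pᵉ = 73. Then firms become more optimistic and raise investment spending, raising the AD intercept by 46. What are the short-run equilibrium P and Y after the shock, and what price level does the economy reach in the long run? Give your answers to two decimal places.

AD shifts right: new AD is Y = 6160 − 6P. With Pᵉ = 73, SRAS is Y = 3372 + 11P.
Short run: 6160 − 6P = 3372 + 11P gives 2788 = 17P, so P = 164.00 and Y = 6160 − 6P = 5176.00.
Y = 5176.00 is above potential 4175; expectations adjust and SRAS shifts left until Y = 4175.
Long run: on the new AD curve, 4175 = 6160 − 6P gives P = 330.83.

Short run: P = 164.00, Y = 5176.00. Long run: P = 330.83.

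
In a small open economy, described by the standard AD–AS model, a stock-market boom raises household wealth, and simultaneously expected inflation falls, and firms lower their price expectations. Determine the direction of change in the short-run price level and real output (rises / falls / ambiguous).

The first event is a positive demand shock: AD shifts right, which by itself pushes P up and Y up.
The second is a favourable supply shock: SRAS shifts right, which by itself pushes P down and Y up.
The two shocks push P in opposite directions, so the effect on P is ambiguous. Both shocks push Y up, so Y rises.

Price level: ambiguous; output: rises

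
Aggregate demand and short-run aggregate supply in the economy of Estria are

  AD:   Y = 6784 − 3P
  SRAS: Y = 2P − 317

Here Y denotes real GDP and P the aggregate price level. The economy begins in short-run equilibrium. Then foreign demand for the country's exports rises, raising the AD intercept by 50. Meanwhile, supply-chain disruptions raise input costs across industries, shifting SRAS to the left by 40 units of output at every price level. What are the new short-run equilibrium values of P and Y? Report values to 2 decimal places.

P = 1438.20, Y = 2519.40

After both shocks: AD is Y = 6834 − 3P and SRAS is Y = 2P − 357.
Setting them equal: 7191 = 5P, so P = 1438.20.
Substituting into AD, Y = 2519.40.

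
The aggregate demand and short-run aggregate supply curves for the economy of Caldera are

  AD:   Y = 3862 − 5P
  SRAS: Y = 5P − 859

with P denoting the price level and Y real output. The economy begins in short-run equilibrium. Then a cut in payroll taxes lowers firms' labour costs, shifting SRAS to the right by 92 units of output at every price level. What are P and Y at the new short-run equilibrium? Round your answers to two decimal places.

P = 462.90, Y = 1547.50

This is a positive supply shock: SRAS shifts right.
New SRAS: Y = 5P − 767.
Set AD = SRAS: 3862 − 5P = 5P − 767, so 4629 = 10P and P = 462.90.
Substituting into AD, Y = 1547.50.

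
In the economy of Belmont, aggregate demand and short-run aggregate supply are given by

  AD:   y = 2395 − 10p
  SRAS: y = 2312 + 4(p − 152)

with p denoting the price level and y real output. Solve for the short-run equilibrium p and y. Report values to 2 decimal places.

p = 49.36, y = 1901.43

Write SRAS as y = 2312 + 4p − 608 = 1704 + 4p.
Set AD = SRAS: 2395 − 10p = 1704 + 4p, so 691 = 14p and p = 49.36.
Substituting into AD, y = 2395 − 10p = 1901.43.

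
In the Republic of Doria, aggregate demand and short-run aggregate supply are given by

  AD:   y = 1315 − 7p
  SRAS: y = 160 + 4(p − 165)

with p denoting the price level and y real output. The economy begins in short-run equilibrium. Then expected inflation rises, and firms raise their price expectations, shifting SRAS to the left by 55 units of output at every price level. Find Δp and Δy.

Δp = +5, Δy = -35

This is a negative supply shock: SRAS shifts left.
New SRAS: y = 4p − 555.
Set AD = SRAS: 1315 − 7p = 4p − 555, so 1870 = 11p and p = 170.
y = 1315 − 7·170 = 125.
Initially p = 165, y = 160, so Δp = +5 and Δy = -35.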